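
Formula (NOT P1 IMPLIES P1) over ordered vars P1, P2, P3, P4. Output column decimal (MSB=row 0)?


Formula: (NOT P1 IMPLIES P1) over P1, P2, P3, P4 (16 rows)
Evaluate each row (bits = P1,P2,P3,P4, MSB first):
  row 0 [0000]: (NOT 0 IMPLIES 0) -> 0
  row 1 [0001]: (NOT 0 IMPLIES 0) -> 0
  row 2 [0010]: (NOT 0 IMPLIES 0) -> 0
  row 3 [0011]: (NOT 0 IMPLIES 0) -> 0
  row 4 [0100]: (NOT 0 IMPLIES 0) -> 0
  row 5 [0101]: (NOT 0 IMPLIES 0) -> 0
  row 6 [0110]: (NOT 0 IMPLIES 0) -> 0
  row 7 [0111]: (NOT 0 IMPLIES 0) -> 0
  row 8 [1000]: (NOT 1 IMPLIES 1) -> 1
  row 9 [1001]: (NOT 1 IMPLIES 1) -> 1
  row 10 [1010]: (NOT 1 IMPLIES 1) -> 1
  row 11 [1011]: (NOT 1 IMPLIES 1) -> 1
  row 12 [1100]: (NOT 1 IMPLIES 1) -> 1
  row 13 [1101]: (NOT 1 IMPLIES 1) -> 1
  row 14 [1110]: (NOT 1 IMPLIES 1) -> 1
  row 15 [1111]: (NOT 1 IMPLIES 1) -> 1
Full result column, 4 rows per line (P1,P2 fixed per line; P3,P4 runs 00..11 left to right):
  rows 0-3 [P1,P2=00]: 0000  = hex 0
  rows 4-7 [P1,P2=01]: 0000  = hex 0
  rows 8-11 [P1,P2=10]: 1111  = hex F
  rows 12-15 [P1,P2=11]: 1111  = hex F
Output column (row 0 .. row 15) = 0000000011111111
Output column grouped in 4s = 0000 0000 1111 1111 = 0x00FF
Convert to decimal digit by digit (value = value*16 + digit):
  0 -> 0
  0*16 + 0 = 0
  0*16 + 15 (F) = 15
  15*16 + 15 (F) = 255
Decimal = 255

255


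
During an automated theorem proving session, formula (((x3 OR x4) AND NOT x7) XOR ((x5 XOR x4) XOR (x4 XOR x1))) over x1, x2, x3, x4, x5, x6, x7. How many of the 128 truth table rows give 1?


Formula: (((x3 OR x4) AND NOT x7) XOR ((x5 XOR x4) XOR (x4 XOR x1))) over 7 vars (128 rows)
Evaluate each row (x1, x2, x3, x4, x5, x6, x7 as bits, MSB first):
  row 0 [0000000]: (((0 OR 0) AND NOT 0) XOR ((0 XOR 0) XOR (0 XOR 0))) -> 0
  row 1 [0000001]: (((0 OR 0) AND NOT 1) XOR ((0 XOR 0) XOR (0 XOR 0))) -> 0
  row 2 [0000010]: (((0 OR 0) AND NOT 0) XOR ((0 XOR 0) XOR (0 XOR 0))) -> 0
  row 3 [0000011]: (((0 OR 0) AND NOT 1) XOR ((0 XOR 0) XOR (0 XOR 0))) -> 0
  row 4 [0000100]: (((0 OR 0) AND NOT 0) XOR ((1 XOR 0) XOR (0 XOR 0))) -> 1
  (every remaining row is evaluated the same way; all 128 results are listed next)
Full result column, 8 rows per line (x1,x2,x3,x4 fixed per line; x5,x6,x7 runs 000..111 left to right):
  rows 0-7 [x1,x2,x3,x4=0000]: 00001111  (ones: 4)
  rows 8-15 [x1,x2,x3,x4=0001]: 10100101  (ones: 4)
  rows 16-23 [x1,x2,x3,x4=0010]: 10100101  (ones: 4)
  rows 24-31 [x1,x2,x3,x4=0011]: 10100101  (ones: 4)
  rows 32-39 [x1,x2,x3,x4=0100]: 00001111  (ones: 4)
  rows 40-47 [x1,x2,x3,x4=0101]: 10100101  (ones: 4)
  rows 48-55 [x1,x2,x3,x4=0110]: 10100101  (ones: 4)
  rows 56-63 [x1,x2,x3,x4=0111]: 10100101  (ones: 4)
  rows 64-71 [x1,x2,x3,x4=1000]: 11110000  (ones: 4)
  rows 72-79 [x1,x2,x3,x4=1001]: 01011010  (ones: 4)
  rows 80-87 [x1,x2,x3,x4=1010]: 01011010  (ones: 4)
  rows 88-95 [x1,x2,x3,x4=1011]: 01011010  (ones: 4)
  rows 96-103 [x1,x2,x3,x4=1100]: 11110000  (ones: 4)
  rows 104-111 [x1,x2,x3,x4=1101]: 01011010  (ones: 4)
  rows 112-119 [x1,x2,x3,x4=1110]: 01011010  (ones: 4)
  rows 120-127 [x1,x2,x3,x4=1111]: 01011010  (ones: 4)
Count of 1-rows = 4+4+4+4+4+4+4+4+4+4+4+4+4+4+4+4 = 64

64


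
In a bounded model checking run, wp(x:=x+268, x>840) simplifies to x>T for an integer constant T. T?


Formula: wp(x:=E, P) = P[E/x] (substitute E for x in postcondition)
Step 1: Postcondition: x>840
Step 2: Substitute x+268 for x: x+268>840
Step 3: Solve for x: x > 840-268 = 572

572


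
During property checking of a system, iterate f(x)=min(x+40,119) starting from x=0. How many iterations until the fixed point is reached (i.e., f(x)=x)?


Step 1: x=0, cap=119, increment=40
Step 2: x grows by 40 each step until capped at 119; fixed point is x=119
Step 3: iterations = ceil(119/40) = 3

3


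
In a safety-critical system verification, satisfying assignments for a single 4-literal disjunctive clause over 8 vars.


Step 1: Total=2^8=256
Step 2: Unsat when all 4 false: 2^4=16
Step 3: Sat=256-16=240

240


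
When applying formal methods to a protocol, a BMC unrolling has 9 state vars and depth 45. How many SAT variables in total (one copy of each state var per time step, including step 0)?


BMC unrolls to depth k, creating one copy of each state var for steps 0..k.
Step count = 45 + 1 = 46 (steps 0 through 45)
Vars per step = 9
Total = 9 * 46 = 414

414


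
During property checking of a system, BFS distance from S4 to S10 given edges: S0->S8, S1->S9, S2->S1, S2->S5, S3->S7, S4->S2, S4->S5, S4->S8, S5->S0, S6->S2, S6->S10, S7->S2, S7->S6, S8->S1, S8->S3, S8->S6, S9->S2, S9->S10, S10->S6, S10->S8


BFS layer-by-layer from S4:
  dist 0: {S4}
  dist 1: {S2, S5, S8}
  dist 2: {S0, S1, S3, S6}
  dist 3: {S7, S9, S10}
  -> S10 reached at distance 3
Shortest path length = 3

3


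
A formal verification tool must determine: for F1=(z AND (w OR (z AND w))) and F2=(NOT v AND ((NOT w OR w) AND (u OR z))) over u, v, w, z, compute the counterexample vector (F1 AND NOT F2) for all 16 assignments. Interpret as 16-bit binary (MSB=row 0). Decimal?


F1 = (z AND (w OR (z AND w)))
F2 = (NOT v AND ((NOT w OR w) AND (u OR z)))
Counterexample to F1=>F2 is where F1=1 and F2=0.
Evaluate each row (bits = u,v,w,z, MSB first):
  row 0 [0000]: F1=0 F2=0 -> F1&~F2 -> 0
  row 1 [0001]: F1=0 F2=1 -> F1&~F2 -> 0
  row 2 [0010]: F1=0 F2=0 -> F1&~F2 -> 0
  row 3 [0011]: F1=1 F2=1 -> F1&~F2 -> 0
  row 4 [0100]: F1=0 F2=0 -> F1&~F2 -> 0
  row 5 [0101]: F1=0 F2=0 -> F1&~F2 -> 0
  row 6 [0110]: F1=0 F2=0 -> F1&~F2 -> 0
  row 7 [0111]: F1=1 F2=0 -> F1&~F2 -> 1
  row 8 [1000]: F1=0 F2=1 -> F1&~F2 -> 0
  row 9 [1001]: F1=0 F2=1 -> F1&~F2 -> 0
  row 10 [1010]: F1=0 F2=1 -> F1&~F2 -> 0
  row 11 [1011]: F1=1 F2=1 -> F1&~F2 -> 0
  row 12 [1100]: F1=0 F2=0 -> F1&~F2 -> 0
  row 13 [1101]: F1=0 F2=0 -> F1&~F2 -> 0
  row 14 [1110]: F1=0 F2=0 -> F1&~F2 -> 0
  row 15 [1111]: F1=1 F2=0 -> F1&~F2 -> 1
Full result column, 4 rows per line (u,v fixed per line; w,z runs 00..11 left to right):
  rows 0-3 [u,v=00]: 0000  = hex 0
  rows 4-7 [u,v=01]: 0001  = hex 1
  rows 8-11 [u,v=10]: 0000  = hex 0
  rows 12-15 [u,v=11]: 0001  = hex 1
Counterexample vector (row 0 .. row 15) = 0000000100000001
Output column grouped in 4s = 0000 0001 0000 0001 = 0x0101
Convert to decimal digit by digit (value = value*16 + digit):
  0 -> 0
  0*16 + 1 = 1
  1*16 + 0 = 16
  16*16 + 1 = 257
Decimal = 257

257


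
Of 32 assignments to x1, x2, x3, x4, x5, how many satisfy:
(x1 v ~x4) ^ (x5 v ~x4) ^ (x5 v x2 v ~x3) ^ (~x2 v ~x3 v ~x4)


CNF with 4 clauses over 5 vars (32 assignments).
An assignment satisfies CNF iff every clause has >=1 true literal.
Check each row (bits = x1,x2,x3,x4,x5; clause T/F shown):
  row 0 [00000]: clauses=TTTT -> 1
  row 1 [00001]: clauses=TTTT -> 1
  row 2 [00010]: clauses=FFTT -> 0
  row 3 [00011]: clauses=FTTT -> 0
  row 4 [00100]: clauses=TTFT -> 0
  row 5 [00101]: clauses=TTTT -> 1
  row 6 [00110]: clauses=FFFT -> 0
  row 7 [00111]: clauses=FTTT -> 0
  row 8 [01000]: clauses=TTTT -> 1
  row 9 [01001]: clauses=TTTT -> 1
  row 10 [01010]: clauses=FFTT -> 0
  row 11 [01011]: clauses=FTTT -> 0
  row 12 [01100]: clauses=TTTT -> 1
  row 13 [01101]: clauses=TTTT -> 1
  row 14 [01110]: clauses=FFTF -> 0
  row 15 [01111]: clauses=FTTF -> 0
  row 16 [10000]: clauses=TTTT -> 1
  row 17 [10001]: clauses=TTTT -> 1
  row 18 [10010]: clauses=TFTT -> 0
  row 19 [10011]: clauses=TTTT -> 1
  row 20 [10100]: clauses=TTFT -> 0
  row 21 [10101]: clauses=TTTT -> 1
  row 22 [10110]: clauses=TFFT -> 0
  row 23 [10111]: clauses=TTTT -> 1
  row 24 [11000]: clauses=TTTT -> 1
  row 25 [11001]: clauses=TTTT -> 1
  row 26 [11010]: clauses=TFTT -> 0
  row 27 [11011]: clauses=TTTT -> 1
  row 28 [11100]: clauses=TTTT -> 1
  row 29 [11101]: clauses=TTTT -> 1
  row 30 [11110]: clauses=TFTF -> 0
  row 31 [11111]: clauses=TTTF -> 0
Full result column, 8 rows per line (x1,x2 fixed per line; x3,x4,x5 runs 000..111 left to right):
  rows 0-7 [x1,x2=00]: 11000100  (ones: 3)
  rows 8-15 [x1,x2=01]: 11001100  (ones: 4)
  rows 16-23 [x1,x2=10]: 11010101  (ones: 5)
  rows 24-31 [x1,x2=11]: 11011100  (ones: 5)
Satisfying assignments = 3+4+5+5 = 17

17


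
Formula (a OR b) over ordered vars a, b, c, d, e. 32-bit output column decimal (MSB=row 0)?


Formula: (a OR b) over a, b, c, d, e (32 rows)
Evaluate each row (bits = a,b,c,d,e, MSB first):
  row 0 [00000]: (0 OR 0) -> 0
  row 1 [00001]: (0 OR 0) -> 0
  row 2 [00010]: (0 OR 0) -> 0
  row 3 [00011]: (0 OR 0) -> 0
  row 4 [00100]: (0 OR 0) -> 0
  row 5 [00101]: (0 OR 0) -> 0
  row 6 [00110]: (0 OR 0) -> 0
  row 7 [00111]: (0 OR 0) -> 0
  row 8 [01000]: (0 OR 1) -> 1
  row 9 [01001]: (0 OR 1) -> 1
  row 10 [01010]: (0 OR 1) -> 1
  row 11 [01011]: (0 OR 1) -> 1
  row 12 [01100]: (0 OR 1) -> 1
  row 13 [01101]: (0 OR 1) -> 1
  row 14 [01110]: (0 OR 1) -> 1
  row 15 [01111]: (0 OR 1) -> 1
  row 16 [10000]: (1 OR 0) -> 1
  row 17 [10001]: (1 OR 0) -> 1
  row 18 [10010]: (1 OR 0) -> 1
  row 19 [10011]: (1 OR 0) -> 1
  row 20 [10100]: (1 OR 0) -> 1
  row 21 [10101]: (1 OR 0) -> 1
  row 22 [10110]: (1 OR 0) -> 1
  row 23 [10111]: (1 OR 0) -> 1
  row 24 [11000]: (1 OR 1) -> 1
  row 25 [11001]: (1 OR 1) -> 1
  row 26 [11010]: (1 OR 1) -> 1
  row 27 [11011]: (1 OR 1) -> 1
  row 28 [11100]: (1 OR 1) -> 1
  row 29 [11101]: (1 OR 1) -> 1
  row 30 [11110]: (1 OR 1) -> 1
  row 31 [11111]: (1 OR 1) -> 1
Full result column, 4 rows per line (a,b,c fixed per line; d,e runs 00..11 left to right):
  rows 0-3 [a,b,c=000]: 0000  = hex 0
  rows 4-7 [a,b,c=001]: 0000  = hex 0
  rows 8-11 [a,b,c=010]: 1111  = hex F
  rows 12-15 [a,b,c=011]: 1111  = hex F
  rows 16-19 [a,b,c=100]: 1111  = hex F
  rows 20-23 [a,b,c=101]: 1111  = hex F
  rows 24-27 [a,b,c=110]: 1111  = hex F
  rows 28-31 [a,b,c=111]: 1111  = hex F
Output column (row 0 .. row 31) = 00000000111111111111111111111111
Output column grouped in 4s = 0000 0000 1111 1111 1111 1111 1111 1111 = 0x00FFFFFF
Convert to decimal digit by digit (value = value*16 + digit):
  0 -> 0
  0*16 + 0 = 0
  0*16 + 15 (F) = 15
  15*16 + 15 (F) = 255
  255*16 + 15 (F) = 4095
  4095*16 + 15 (F) = 65535
  65535*16 + 15 (F) = 1048575
  1048575*16 + 15 (F) = 16777215
Decimal = 16777215

16777215


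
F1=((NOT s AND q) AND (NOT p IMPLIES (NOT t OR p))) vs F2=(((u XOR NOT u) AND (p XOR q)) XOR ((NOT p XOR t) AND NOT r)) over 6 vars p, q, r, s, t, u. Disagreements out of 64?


F1 = ((NOT s AND q) AND (NOT p IMPLIES (NOT t OR p)))
F2 = (((u XOR NOT u) AND (p XOR q)) XOR ((NOT p XOR t) AND NOT r))
Evaluate both on each of 64 rows (bits = p,q,r,s,t,u):
  row 0 [000000]: F1=0 F2=1 (differ) -> 1
  row 1 [000001]: F1=0 F2=1 (differ) -> 1
  row 2 [000010]: F1=0 F2=0 -> 0
  row 3 [000011]: F1=0 F2=0 -> 0
  row 4 [000100]: F1=0 F2=1 (differ) -> 1
  (every remaining row is evaluated the same way; all 64 results are listed next)
Full result column, 8 rows per line (p,q,r fixed per line; s,t,u runs 000..111 left to right):
  rows 0-7 [p,q,r=000]: 11001100  (ones: 4)
  rows 8-15 [p,q,r=001]: 00000000  (ones: 0)
  rows 16-23 [p,q,r=010]: 11110011  (ones: 6)
  rows 24-31 [p,q,r=011]: 00111111  (ones: 6)
  rows 32-39 [p,q,r=100]: 11001100  (ones: 4)
  rows 40-47 [p,q,r=101]: 11111111  (ones: 8)
  rows 48-55 [p,q,r=110]: 11000011  (ones: 4)
  rows 56-63 [p,q,r=111]: 11110000  (ones: 4)
Disagreements = 4+0+6+6+4+8+4+4 = 36

36


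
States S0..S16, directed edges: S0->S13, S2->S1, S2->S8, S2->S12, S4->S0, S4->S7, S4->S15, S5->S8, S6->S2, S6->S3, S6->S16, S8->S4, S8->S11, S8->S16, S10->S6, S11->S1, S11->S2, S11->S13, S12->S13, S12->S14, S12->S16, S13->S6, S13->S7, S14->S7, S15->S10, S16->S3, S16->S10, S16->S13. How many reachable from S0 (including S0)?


BFS from S0:
  layer 0: {S0}
  layer 1: {S13}
  layer 2: {S6, S7}
  layer 3: {S2, S3, S16}
  layer 4: {S1, S8, S10, S12}
  layer 5: {S4, S11, S14}
  layer 6: {S15}
Reachable set: {S0, S1, S2, S3, S4, S6, S7, S8, S10, S11, S12, S13, S14, S15, S16}
Count = 15

15


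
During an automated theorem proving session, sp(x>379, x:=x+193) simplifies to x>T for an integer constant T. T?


Formula: sp(P, x:=E) = exists old_x. (x = E[old_x/x]) AND P[old_x/x] (old_x is the value of x before the assignment; eliminate old_x by solving x = E[old_x/x] for old_x)
Step 1: Precondition P: x>379, i.e. old_x > 379
Step 2: Assignment gives x = old_x + 193, so old_x = x - 193
Step 3: Substitute into P: x - 193 > 379
Step 4: Simplify: x > 379+193 = 572

572


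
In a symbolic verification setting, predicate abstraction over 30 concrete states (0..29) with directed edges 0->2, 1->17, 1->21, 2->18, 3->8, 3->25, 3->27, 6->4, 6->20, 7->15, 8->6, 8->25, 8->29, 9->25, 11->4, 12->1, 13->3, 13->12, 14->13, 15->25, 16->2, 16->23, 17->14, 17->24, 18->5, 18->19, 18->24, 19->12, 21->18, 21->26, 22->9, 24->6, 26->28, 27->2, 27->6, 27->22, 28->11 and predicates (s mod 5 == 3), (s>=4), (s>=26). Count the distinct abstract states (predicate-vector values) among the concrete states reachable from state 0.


BFS from 0:
Concrete reachable: {0, 1, 2, 3, 4, 5, 6, 8, 9, 11, 12, 13, 14, 17, 18, 19, 20, 21, 22, 24, 25, 26, 27, 28, 29}
Abstract via predicates (s mod 5 == 3), (s>=4), (s>=26):
  (0,0,0) <- {0, 1, 2}
  (0,1,0) <- {4, 5, 6, 9, 11, 12, 14, 17, 19, 20, 21, 22, 24, 25}
  (0,1,1) <- {26, 27, 29}
  (1,0,0) <- {3}
  (1,1,0) <- {8, 13, 18}
  (1,1,1) <- {28}
Distinct abstract states = 6

6


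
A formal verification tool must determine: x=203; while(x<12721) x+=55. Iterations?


Step 1: x goes from 203 toward 12721 by 55; the body runs while x<12721, so iterations = ceil((bound-start)/step)
Step 2: Distance=12518
Step 3: ceil(12518/55)=228

228


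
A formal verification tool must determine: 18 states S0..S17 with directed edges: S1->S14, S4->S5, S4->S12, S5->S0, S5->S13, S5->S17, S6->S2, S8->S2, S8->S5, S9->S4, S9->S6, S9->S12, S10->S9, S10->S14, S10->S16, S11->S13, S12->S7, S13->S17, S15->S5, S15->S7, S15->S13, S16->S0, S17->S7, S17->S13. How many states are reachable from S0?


BFS from S0:
  layer 0: {S0}
Reachable set: {S0}
Count = 1

1


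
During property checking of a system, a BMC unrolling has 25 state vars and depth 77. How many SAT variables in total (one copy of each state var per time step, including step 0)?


BMC unrolls to depth k, creating one copy of each state var for steps 0..k.
Step count = 77 + 1 = 78 (steps 0 through 77)
Vars per step = 25
Total = 25 * 78 = 1950

1950


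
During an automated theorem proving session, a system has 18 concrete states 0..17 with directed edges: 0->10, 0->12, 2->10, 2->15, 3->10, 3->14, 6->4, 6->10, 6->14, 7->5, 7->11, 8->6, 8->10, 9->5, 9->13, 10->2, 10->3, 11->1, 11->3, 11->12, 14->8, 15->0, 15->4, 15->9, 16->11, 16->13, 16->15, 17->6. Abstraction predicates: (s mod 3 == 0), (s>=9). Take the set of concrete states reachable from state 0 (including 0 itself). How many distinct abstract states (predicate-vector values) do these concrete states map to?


BFS from 0:
Concrete reachable: {0, 2, 3, 4, 5, 6, 8, 9, 10, 12, 13, 14, 15}
Abstract via predicates (s mod 3 == 0), (s>=9):
  (0,0) <- {2, 4, 5, 8}
  (0,1) <- {10, 13, 14}
  (1,0) <- {0, 3, 6}
  (1,1) <- {9, 12, 15}
Distinct abstract states = 4

4


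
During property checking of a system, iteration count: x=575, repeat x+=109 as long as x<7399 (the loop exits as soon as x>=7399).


Step 1: x goes from 575 toward 7399 by 109; the body runs while x<7399, so iterations = ceil((bound-start)/step)
Step 2: Distance=6824
Step 3: ceil(6824/109)=63

63


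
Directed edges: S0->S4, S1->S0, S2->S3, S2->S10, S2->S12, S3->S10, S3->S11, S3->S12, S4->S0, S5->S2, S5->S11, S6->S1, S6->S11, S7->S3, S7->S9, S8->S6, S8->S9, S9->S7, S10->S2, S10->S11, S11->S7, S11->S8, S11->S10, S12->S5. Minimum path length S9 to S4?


BFS layer-by-layer from S9:
  dist 0: {S9}
  dist 1: {S7}
  dist 2: {S3}
  dist 3: {S10, S11, S12}
  dist 4: {S2, S5, S8}
  dist 5: {S6}
  dist 6: {S1}
  dist 7: {S0}
  dist 8: {S4}
  -> S4 reached at distance 8
Shortest path length = 8

8


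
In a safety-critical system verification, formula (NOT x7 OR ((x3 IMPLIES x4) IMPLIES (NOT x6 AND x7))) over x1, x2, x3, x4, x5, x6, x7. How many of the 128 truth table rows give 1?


Formula: (NOT x7 OR ((x3 IMPLIES x4) IMPLIES (NOT x6 AND x7))) over 7 vars (128 rows)
Evaluate each row (x1, x2, x3, x4, x5, x6, x7 as bits, MSB first):
  row 0 [0000000]: (NOT 0 OR ((0 IMPLIES 0) IMPLIES (NOT 0 AND 0))) -> 1
  row 1 [0000001]: (NOT 1 OR ((0 IMPLIES 0) IMPLIES (NOT 0 AND 1))) -> 1
  row 2 [0000010]: (NOT 0 OR ((0 IMPLIES 0) IMPLIES (NOT 1 AND 0))) -> 1
  row 3 [0000011]: (NOT 1 OR ((0 IMPLIES 0) IMPLIES (NOT 1 AND 1))) -> 0
  row 4 [0000100]: (NOT 0 OR ((0 IMPLIES 0) IMPLIES (NOT 0 AND 0))) -> 1
  (every remaining row is evaluated the same way; all 128 results are listed next)
Full result column, 8 rows per line (x1,x2,x3,x4 fixed per line; x5,x6,x7 runs 000..111 left to right):
  rows 0-7 [x1,x2,x3,x4=0000]: 11101110  (ones: 6)
  rows 8-15 [x1,x2,x3,x4=0001]: 11101110  (ones: 6)
  rows 16-23 [x1,x2,x3,x4=0010]: 11111111  (ones: 8)
  rows 24-31 [x1,x2,x3,x4=0011]: 11101110  (ones: 6)
  rows 32-39 [x1,x2,x3,x4=0100]: 11101110  (ones: 6)
  rows 40-47 [x1,x2,x3,x4=0101]: 11101110  (ones: 6)
  rows 48-55 [x1,x2,x3,x4=0110]: 11111111  (ones: 8)
  rows 56-63 [x1,x2,x3,x4=0111]: 11101110  (ones: 6)
  rows 64-71 [x1,x2,x3,x4=1000]: 11101110  (ones: 6)
  rows 72-79 [x1,x2,x3,x4=1001]: 11101110  (ones: 6)
  rows 80-87 [x1,x2,x3,x4=1010]: 11111111  (ones: 8)
  rows 88-95 [x1,x2,x3,x4=1011]: 11101110  (ones: 6)
  rows 96-103 [x1,x2,x3,x4=1100]: 11101110  (ones: 6)
  rows 104-111 [x1,x2,x3,x4=1101]: 11101110  (ones: 6)
  rows 112-119 [x1,x2,x3,x4=1110]: 11111111  (ones: 8)
  rows 120-127 [x1,x2,x3,x4=1111]: 11101110  (ones: 6)
Count of 1-rows = 6+6+8+6+6+6+8+6+6+6+8+6+6+6+8+6 = 104

104


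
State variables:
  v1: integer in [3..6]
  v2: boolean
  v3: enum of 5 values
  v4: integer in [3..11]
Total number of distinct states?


State space = product of domain sizes of all variables.
Domain sizes:
  v1 (integer in [3..6]): 4
  v2 (boolean): 2
  v3 (enum of 5 values): 5
  v4 (integer in [3..11]): 9
Product = 4 * 2 * 5 * 9 = 360

360


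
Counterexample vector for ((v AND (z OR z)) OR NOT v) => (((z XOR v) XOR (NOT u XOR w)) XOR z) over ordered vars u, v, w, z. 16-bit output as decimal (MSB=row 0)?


F1 = ((v AND (z OR z)) OR NOT v)
F2 = (((z XOR v) XOR (NOT u XOR w)) XOR z)
Counterexample to F1=>F2 is where F1=1 and F2=0.
Evaluate each row (bits = u,v,w,z, MSB first):
  row 0 [0000]: F1=1 F2=1 -> F1&~F2 -> 0
  row 1 [0001]: F1=1 F2=1 -> F1&~F2 -> 0
  row 2 [0010]: F1=1 F2=0 -> F1&~F2 -> 1
  row 3 [0011]: F1=1 F2=0 -> F1&~F2 -> 1
  row 4 [0100]: F1=0 F2=0 -> F1&~F2 -> 0
  row 5 [0101]: F1=1 F2=0 -> F1&~F2 -> 1
  row 6 [0110]: F1=0 F2=1 -> F1&~F2 -> 0
  row 7 [0111]: F1=1 F2=1 -> F1&~F2 -> 0
  row 8 [1000]: F1=1 F2=0 -> F1&~F2 -> 1
  row 9 [1001]: F1=1 F2=0 -> F1&~F2 -> 1
  row 10 [1010]: F1=1 F2=1 -> F1&~F2 -> 0
  row 11 [1011]: F1=1 F2=1 -> F1&~F2 -> 0
  row 12 [1100]: F1=0 F2=1 -> F1&~F2 -> 0
  row 13 [1101]: F1=1 F2=1 -> F1&~F2 -> 0
  row 14 [1110]: F1=0 F2=0 -> F1&~F2 -> 0
  row 15 [1111]: F1=1 F2=0 -> F1&~F2 -> 1
Full result column, 4 rows per line (u,v fixed per line; w,z runs 00..11 left to right):
  rows 0-3 [u,v=00]: 0011  = hex 3
  rows 4-7 [u,v=01]: 0100  = hex 4
  rows 8-11 [u,v=10]: 1100  = hex C
  rows 12-15 [u,v=11]: 0001  = hex 1
Counterexample vector (row 0 .. row 15) = 0011010011000001
Output column grouped in 4s = 0011 0100 1100 0001 = 0x34C1
Convert to decimal digit by digit (value = value*16 + digit):
  3 -> 3
  3*16 + 4 = 52
  52*16 + 12 (C) = 844
  844*16 + 1 = 13505
Decimal = 13505

13505


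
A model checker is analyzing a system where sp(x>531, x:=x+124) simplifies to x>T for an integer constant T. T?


Formula: sp(P, x:=E) = exists old_x. (x = E[old_x/x]) AND P[old_x/x] (old_x is the value of x before the assignment; eliminate old_x by solving x = E[old_x/x] for old_x)
Step 1: Precondition P: x>531, i.e. old_x > 531
Step 2: Assignment gives x = old_x + 124, so old_x = x - 124
Step 3: Substitute into P: x - 124 > 531
Step 4: Simplify: x > 531+124 = 655

655


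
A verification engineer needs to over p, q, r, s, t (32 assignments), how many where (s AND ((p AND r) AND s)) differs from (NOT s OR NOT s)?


F1 = (s AND ((p AND r) AND s))
F2 = (NOT s OR NOT s)
Evaluate both on each of 32 rows (bits = p,q,r,s,t):
  row 0 [00000]: F1=0 F2=1 (differ) -> 1
  row 1 [00001]: F1=0 F2=1 (differ) -> 1
  row 2 [00010]: F1=0 F2=0 -> 0
  row 3 [00011]: F1=0 F2=0 -> 0
  row 4 [00100]: F1=0 F2=1 (differ) -> 1
  row 5 [00101]: F1=0 F2=1 (differ) -> 1
  row 6 [00110]: F1=0 F2=0 -> 0
  row 7 [00111]: F1=0 F2=0 -> 0
  row 8 [01000]: F1=0 F2=1 (differ) -> 1
  row 9 [01001]: F1=0 F2=1 (differ) -> 1
  row 10 [01010]: F1=0 F2=0 -> 0
  row 11 [01011]: F1=0 F2=0 -> 0
  row 12 [01100]: F1=0 F2=1 (differ) -> 1
  row 13 [01101]: F1=0 F2=1 (differ) -> 1
  row 14 [01110]: F1=0 F2=0 -> 0
  row 15 [01111]: F1=0 F2=0 -> 0
  row 16 [10000]: F1=0 F2=1 (differ) -> 1
  row 17 [10001]: F1=0 F2=1 (differ) -> 1
  row 18 [10010]: F1=0 F2=0 -> 0
  row 19 [10011]: F1=0 F2=0 -> 0
  row 20 [10100]: F1=0 F2=1 (differ) -> 1
  row 21 [10101]: F1=0 F2=1 (differ) -> 1
  row 22 [10110]: F1=1 F2=0 (differ) -> 1
  row 23 [10111]: F1=1 F2=0 (differ) -> 1
  row 24 [11000]: F1=0 F2=1 (differ) -> 1
  row 25 [11001]: F1=0 F2=1 (differ) -> 1
  row 26 [11010]: F1=0 F2=0 -> 0
  row 27 [11011]: F1=0 F2=0 -> 0
  row 28 [11100]: F1=0 F2=1 (differ) -> 1
  row 29 [11101]: F1=0 F2=1 (differ) -> 1
  row 30 [11110]: F1=1 F2=0 (differ) -> 1
  row 31 [11111]: F1=1 F2=0 (differ) -> 1
Full result column, 8 rows per line (p,q fixed per line; r,s,t runs 000..111 left to right):
  rows 0-7 [p,q=00]: 11001100  (ones: 4)
  rows 8-15 [p,q=01]: 11001100  (ones: 4)
  rows 16-23 [p,q=10]: 11001111  (ones: 6)
  rows 24-31 [p,q=11]: 11001111  (ones: 6)
Disagreements = 4+4+6+6 = 20

20


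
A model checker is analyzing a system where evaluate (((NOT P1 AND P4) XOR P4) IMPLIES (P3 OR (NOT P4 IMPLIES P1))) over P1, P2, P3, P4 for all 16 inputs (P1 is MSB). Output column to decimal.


Formula: (((NOT P1 AND P4) XOR P4) IMPLIES (P3 OR (NOT P4 IMPLIES P1))) over P1, P2, P3, P4 (16 rows)
Evaluate each row (bits = P1,P2,P3,P4, MSB first):
  row 0 [0000]: (((NOT 0 AND 0) XOR 0) IMPLIES (0 OR (NOT 0 IMPLIES 0))) -> 1
  row 1 [0001]: (((NOT 0 AND 1) XOR 1) IMPLIES (0 OR (NOT 1 IMPLIES 0))) -> 1
  row 2 [0010]: (((NOT 0 AND 0) XOR 0) IMPLIES (1 OR (NOT 0 IMPLIES 0))) -> 1
  row 3 [0011]: (((NOT 0 AND 1) XOR 1) IMPLIES (1 OR (NOT 1 IMPLIES 0))) -> 1
  row 4 [0100]: (((NOT 0 AND 0) XOR 0) IMPLIES (0 OR (NOT 0 IMPLIES 0))) -> 1
  row 5 [0101]: (((NOT 0 AND 1) XOR 1) IMPLIES (0 OR (NOT 1 IMPLIES 0))) -> 1
  row 6 [0110]: (((NOT 0 AND 0) XOR 0) IMPLIES (1 OR (NOT 0 IMPLIES 0))) -> 1
  row 7 [0111]: (((NOT 0 AND 1) XOR 1) IMPLIES (1 OR (NOT 1 IMPLIES 0))) -> 1
  row 8 [1000]: (((NOT 1 AND 0) XOR 0) IMPLIES (0 OR (NOT 0 IMPLIES 1))) -> 1
  row 9 [1001]: (((NOT 1 AND 1) XOR 1) IMPLIES (0 OR (NOT 1 IMPLIES 1))) -> 1
  row 10 [1010]: (((NOT 1 AND 0) XOR 0) IMPLIES (1 OR (NOT 0 IMPLIES 1))) -> 1
  row 11 [1011]: (((NOT 1 AND 1) XOR 1) IMPLIES (1 OR (NOT 1 IMPLIES 1))) -> 1
  row 12 [1100]: (((NOT 1 AND 0) XOR 0) IMPLIES (0 OR (NOT 0 IMPLIES 1))) -> 1
  row 13 [1101]: (((NOT 1 AND 1) XOR 1) IMPLIES (0 OR (NOT 1 IMPLIES 1))) -> 1
  row 14 [1110]: (((NOT 1 AND 0) XOR 0) IMPLIES (1 OR (NOT 0 IMPLIES 1))) -> 1
  row 15 [1111]: (((NOT 1 AND 1) XOR 1) IMPLIES (1 OR (NOT 1 IMPLIES 1))) -> 1
Full result column, 4 rows per line (P1,P2 fixed per line; P3,P4 runs 00..11 left to right):
  rows 0-3 [P1,P2=00]: 1111  = hex F
  rows 4-7 [P1,P2=01]: 1111  = hex F
  rows 8-11 [P1,P2=10]: 1111  = hex F
  rows 12-15 [P1,P2=11]: 1111  = hex F
Output column (row 0 .. row 15) = 1111111111111111
Output column grouped in 4s = 1111 1111 1111 1111 = 0xFFFF
Convert to decimal digit by digit (value = value*16 + digit):
  F -> 15
  15*16 + 15 (F) = 255
  255*16 + 15 (F) = 4095
  4095*16 + 15 (F) = 65535
Decimal = 65535

65535


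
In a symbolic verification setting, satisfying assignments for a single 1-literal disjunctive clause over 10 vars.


Step 1: Total=2^10=1024
Step 2: Unsat when all 1 false: 2^9=512
Step 3: Sat=1024-512=512

512


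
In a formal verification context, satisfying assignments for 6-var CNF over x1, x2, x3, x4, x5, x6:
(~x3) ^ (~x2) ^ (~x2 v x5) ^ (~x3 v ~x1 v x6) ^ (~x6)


CNF with 5 clauses over 6 vars (64 assignments).
An assignment satisfies CNF iff every clause has >=1 true literal.
Check each row (bits = x1,x2,x3,x4,x5,x6; clause T/F shown):
  row 0 [000000]: clauses=TTTTT -> 1
  row 1 [000001]: clauses=TTTTF -> 0
  row 2 [000010]: clauses=TTTTT -> 1
  row 3 [000011]: clauses=TTTTF -> 0
  row 4 [000100]: clauses=TTTTT -> 1
  (every remaining row is evaluated the same way; all 64 results are listed next)
Full result column, 8 rows per line (x1,x2,x3 fixed per line; x4,x5,x6 runs 000..111 left to right):
  rows 0-7 [x1,x2,x3=000]: 10101010  (ones: 4)
  rows 8-15 [x1,x2,x3=001]: 00000000  (ones: 0)
  rows 16-23 [x1,x2,x3=010]: 00000000  (ones: 0)
  rows 24-31 [x1,x2,x3=011]: 00000000  (ones: 0)
  rows 32-39 [x1,x2,x3=100]: 10101010  (ones: 4)
  rows 40-47 [x1,x2,x3=101]: 00000000  (ones: 0)
  rows 48-55 [x1,x2,x3=110]: 00000000  (ones: 0)
  rows 56-63 [x1,x2,x3=111]: 00000000  (ones: 0)
Satisfying assignments = 4+0+0+0+4+0+0+0 = 8

8


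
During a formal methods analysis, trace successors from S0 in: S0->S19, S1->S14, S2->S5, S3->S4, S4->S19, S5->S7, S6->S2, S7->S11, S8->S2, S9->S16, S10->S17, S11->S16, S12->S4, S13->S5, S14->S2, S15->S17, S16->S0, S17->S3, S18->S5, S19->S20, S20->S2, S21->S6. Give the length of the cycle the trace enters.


Trace from S0 until a state repeats:
  S0 -> S19 -> S20 -> S2 -> S5 -> S7 -> S11 -> S16 -> S0
S0 first seen at step 0, revisited at step 8.
Cycle length = 8 - 0 = 8

8


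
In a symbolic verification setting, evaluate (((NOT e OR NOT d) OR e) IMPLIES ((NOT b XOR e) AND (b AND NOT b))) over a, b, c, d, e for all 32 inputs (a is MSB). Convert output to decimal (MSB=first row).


Formula: (((NOT e OR NOT d) OR e) IMPLIES ((NOT b XOR e) AND (b AND NOT b))) over a, b, c, d, e (32 rows)
Evaluate each row (bits = a,b,c,d,e, MSB first):
  row 0 [00000]: (((NOT 0 OR NOT 0) OR 0) IMPLIES ((NOT 0 XOR 0) AND (0 AND NOT 0))) -> 0
  row 1 [00001]: (((NOT 1 OR NOT 0) OR 1) IMPLIES ((NOT 0 XOR 1) AND (0 AND NOT 0))) -> 0
  row 2 [00010]: (((NOT 0 OR NOT 1) OR 0) IMPLIES ((NOT 0 XOR 0) AND (0 AND NOT 0))) -> 0
  row 3 [00011]: (((NOT 1 OR NOT 1) OR 1) IMPLIES ((NOT 0 XOR 1) AND (0 AND NOT 0))) -> 0
  row 4 [00100]: (((NOT 0 OR NOT 0) OR 0) IMPLIES ((NOT 0 XOR 0) AND (0 AND NOT 0))) -> 0
  row 5 [00101]: (((NOT 1 OR NOT 0) OR 1) IMPLIES ((NOT 0 XOR 1) AND (0 AND NOT 0))) -> 0
  row 6 [00110]: (((NOT 0 OR NOT 1) OR 0) IMPLIES ((NOT 0 XOR 0) AND (0 AND NOT 0))) -> 0
  row 7 [00111]: (((NOT 1 OR NOT 1) OR 1) IMPLIES ((NOT 0 XOR 1) AND (0 AND NOT 0))) -> 0
  row 8 [01000]: (((NOT 0 OR NOT 0) OR 0) IMPLIES ((NOT 1 XOR 0) AND (1 AND NOT 1))) -> 0
  row 9 [01001]: (((NOT 1 OR NOT 0) OR 1) IMPLIES ((NOT 1 XOR 1) AND (1 AND NOT 1))) -> 0
  row 10 [01010]: (((NOT 0 OR NOT 1) OR 0) IMPLIES ((NOT 1 XOR 0) AND (1 AND NOT 1))) -> 0
  row 11 [01011]: (((NOT 1 OR NOT 1) OR 1) IMPLIES ((NOT 1 XOR 1) AND (1 AND NOT 1))) -> 0
  row 12 [01100]: (((NOT 0 OR NOT 0) OR 0) IMPLIES ((NOT 1 XOR 0) AND (1 AND NOT 1))) -> 0
  row 13 [01101]: (((NOT 1 OR NOT 0) OR 1) IMPLIES ((NOT 1 XOR 1) AND (1 AND NOT 1))) -> 0
  row 14 [01110]: (((NOT 0 OR NOT 1) OR 0) IMPLIES ((NOT 1 XOR 0) AND (1 AND NOT 1))) -> 0
  row 15 [01111]: (((NOT 1 OR NOT 1) OR 1) IMPLIES ((NOT 1 XOR 1) AND (1 AND NOT 1))) -> 0
  row 16 [10000]: (((NOT 0 OR NOT 0) OR 0) IMPLIES ((NOT 0 XOR 0) AND (0 AND NOT 0))) -> 0
  row 17 [10001]: (((NOT 1 OR NOT 0) OR 1) IMPLIES ((NOT 0 XOR 1) AND (0 AND NOT 0))) -> 0
  row 18 [10010]: (((NOT 0 OR NOT 1) OR 0) IMPLIES ((NOT 0 XOR 0) AND (0 AND NOT 0))) -> 0
  row 19 [10011]: (((NOT 1 OR NOT 1) OR 1) IMPLIES ((NOT 0 XOR 1) AND (0 AND NOT 0))) -> 0
  row 20 [10100]: (((NOT 0 OR NOT 0) OR 0) IMPLIES ((NOT 0 XOR 0) AND (0 AND NOT 0))) -> 0
  row 21 [10101]: (((NOT 1 OR NOT 0) OR 1) IMPLIES ((NOT 0 XOR 1) AND (0 AND NOT 0))) -> 0
  row 22 [10110]: (((NOT 0 OR NOT 1) OR 0) IMPLIES ((NOT 0 XOR 0) AND (0 AND NOT 0))) -> 0
  row 23 [10111]: (((NOT 1 OR NOT 1) OR 1) IMPLIES ((NOT 0 XOR 1) AND (0 AND NOT 0))) -> 0
  row 24 [11000]: (((NOT 0 OR NOT 0) OR 0) IMPLIES ((NOT 1 XOR 0) AND (1 AND NOT 1))) -> 0
  row 25 [11001]: (((NOT 1 OR NOT 0) OR 1) IMPLIES ((NOT 1 XOR 1) AND (1 AND NOT 1))) -> 0
  row 26 [11010]: (((NOT 0 OR NOT 1) OR 0) IMPLIES ((NOT 1 XOR 0) AND (1 AND NOT 1))) -> 0
  row 27 [11011]: (((NOT 1 OR NOT 1) OR 1) IMPLIES ((NOT 1 XOR 1) AND (1 AND NOT 1))) -> 0
  row 28 [11100]: (((NOT 0 OR NOT 0) OR 0) IMPLIES ((NOT 1 XOR 0) AND (1 AND NOT 1))) -> 0
  row 29 [11101]: (((NOT 1 OR NOT 0) OR 1) IMPLIES ((NOT 1 XOR 1) AND (1 AND NOT 1))) -> 0
  row 30 [11110]: (((NOT 0 OR NOT 1) OR 0) IMPLIES ((NOT 1 XOR 0) AND (1 AND NOT 1))) -> 0
  row 31 [11111]: (((NOT 1 OR NOT 1) OR 1) IMPLIES ((NOT 1 XOR 1) AND (1 AND NOT 1))) -> 0
Full result column, 4 rows per line (a,b,c fixed per line; d,e runs 00..11 left to right):
  rows 0-3 [a,b,c=000]: 0000  = hex 0
  rows 4-7 [a,b,c=001]: 0000  = hex 0
  rows 8-11 [a,b,c=010]: 0000  = hex 0
  rows 12-15 [a,b,c=011]: 0000  = hex 0
  rows 16-19 [a,b,c=100]: 0000  = hex 0
  rows 20-23 [a,b,c=101]: 0000  = hex 0
  rows 24-27 [a,b,c=110]: 0000  = hex 0
  rows 28-31 [a,b,c=111]: 0000  = hex 0
Output column (row 0 .. row 31) = 00000000000000000000000000000000
Output column grouped in 4s = 0000 0000 0000 0000 0000 0000 0000 0000 = 0x00000000
Convert to decimal digit by digit (value = value*16 + digit):
  0 -> 0
  0*16 + 0 = 0
  0*16 + 0 = 0
  0*16 + 0 = 0
  0*16 + 0 = 0
  0*16 + 0 = 0
  0*16 + 0 = 0
  0*16 + 0 = 0
Decimal = 0

0


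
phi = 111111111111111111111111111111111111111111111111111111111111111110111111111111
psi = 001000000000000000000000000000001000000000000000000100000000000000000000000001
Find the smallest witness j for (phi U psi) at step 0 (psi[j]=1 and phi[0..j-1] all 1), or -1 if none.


(phi U psi) at 0: need smallest j with psi[j]=1 and phi[i]=1 for all i in [0,j).
Scan from step 0:
  step 0: phi=1, psi=0 -> continue
  step 1: phi=1, psi=0 -> continue
  step 2: psi=1 and phi held for [0,2) -> witness found
Witness step = 2

2


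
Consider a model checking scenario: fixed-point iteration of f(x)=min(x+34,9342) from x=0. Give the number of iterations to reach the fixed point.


Step 1: x=0, cap=9342, increment=34
Step 2: x grows by 34 each step until capped at 9342; fixed point is x=9342
Step 3: iterations = ceil(9342/34) = 275

275


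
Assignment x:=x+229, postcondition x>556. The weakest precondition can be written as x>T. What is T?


Formula: wp(x:=E, P) = P[E/x] (substitute E for x in postcondition)
Step 1: Postcondition: x>556
Step 2: Substitute x+229 for x: x+229>556
Step 3: Solve for x: x > 556-229 = 327

327


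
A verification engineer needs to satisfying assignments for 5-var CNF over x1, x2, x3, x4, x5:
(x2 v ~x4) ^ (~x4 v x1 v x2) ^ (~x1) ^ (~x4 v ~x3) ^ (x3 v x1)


CNF with 5 clauses over 5 vars (32 assignments).
An assignment satisfies CNF iff every clause has >=1 true literal.
Check each row (bits = x1,x2,x3,x4,x5; clause T/F shown):
  row 0 [00000]: clauses=TTTTF -> 0
  row 1 [00001]: clauses=TTTTF -> 0
  row 2 [00010]: clauses=FFTTF -> 0
  row 3 [00011]: clauses=FFTTF -> 0
  row 4 [00100]: clauses=TTTTT -> 1
  row 5 [00101]: clauses=TTTTT -> 1
  row 6 [00110]: clauses=FFTFT -> 0
  row 7 [00111]: clauses=FFTFT -> 0
  row 8 [01000]: clauses=TTTTF -> 0
  row 9 [01001]: clauses=TTTTF -> 0
  row 10 [01010]: clauses=TTTTF -> 0
  row 11 [01011]: clauses=TTTTF -> 0
  row 12 [01100]: clauses=TTTTT -> 1
  row 13 [01101]: clauses=TTTTT -> 1
  row 14 [01110]: clauses=TTTFT -> 0
  row 15 [01111]: clauses=TTTFT -> 0
  row 16 [10000]: clauses=TTFTT -> 0
  row 17 [10001]: clauses=TTFTT -> 0
  row 18 [10010]: clauses=FTFTT -> 0
  row 19 [10011]: clauses=FTFTT -> 0
  row 20 [10100]: clauses=TTFTT -> 0
  row 21 [10101]: clauses=TTFTT -> 0
  row 22 [10110]: clauses=FTFFT -> 0
  row 23 [10111]: clauses=FTFFT -> 0
  row 24 [11000]: clauses=TTFTT -> 0
  row 25 [11001]: clauses=TTFTT -> 0
  row 26 [11010]: clauses=TTFTT -> 0
  row 27 [11011]: clauses=TTFTT -> 0
  row 28 [11100]: clauses=TTFTT -> 0
  row 29 [11101]: clauses=TTFTT -> 0
  row 30 [11110]: clauses=TTFFT -> 0
  row 31 [11111]: clauses=TTFFT -> 0
Full result column, 8 rows per line (x1,x2 fixed per line; x3,x4,x5 runs 000..111 left to right):
  rows 0-7 [x1,x2=00]: 00001100  (ones: 2)
  rows 8-15 [x1,x2=01]: 00001100  (ones: 2)
  rows 16-23 [x1,x2=10]: 00000000  (ones: 0)
  rows 24-31 [x1,x2=11]: 00000000  (ones: 0)
Satisfying assignments = 2+2+0+0 = 4

4


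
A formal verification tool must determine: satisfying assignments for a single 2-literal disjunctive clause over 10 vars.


Step 1: Total=2^10=1024
Step 2: Unsat when all 2 false: 2^8=256
Step 3: Sat=1024-256=768

768


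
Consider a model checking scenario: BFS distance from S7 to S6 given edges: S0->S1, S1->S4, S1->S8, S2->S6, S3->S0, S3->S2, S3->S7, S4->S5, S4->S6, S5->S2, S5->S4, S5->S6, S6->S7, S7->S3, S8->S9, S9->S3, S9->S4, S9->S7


BFS layer-by-layer from S7:
  dist 0: {S7}
  dist 1: {S3}
  dist 2: {S0, S2}
  dist 3: {S1, S6}
  -> S6 reached at distance 3
Shortest path length = 3

3


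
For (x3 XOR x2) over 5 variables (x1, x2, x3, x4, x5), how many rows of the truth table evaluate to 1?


Formula: (x3 XOR x2) over 5 vars (32 rows)
Evaluate each row (x1, x2, x3, x4, x5 as bits, MSB first):
  row 0 [00000]: (0 XOR 0) -> 0
  row 1 [00001]: (0 XOR 0) -> 0
  row 2 [00010]: (0 XOR 0) -> 0
  row 3 [00011]: (0 XOR 0) -> 0
  row 4 [00100]: (1 XOR 0) -> 1
  row 5 [00101]: (1 XOR 0) -> 1
  row 6 [00110]: (1 XOR 0) -> 1
  row 7 [00111]: (1 XOR 0) -> 1
  row 8 [01000]: (0 XOR 1) -> 1
  row 9 [01001]: (0 XOR 1) -> 1
  row 10 [01010]: (0 XOR 1) -> 1
  row 11 [01011]: (0 XOR 1) -> 1
  row 12 [01100]: (1 XOR 1) -> 0
  row 13 [01101]: (1 XOR 1) -> 0
  row 14 [01110]: (1 XOR 1) -> 0
  row 15 [01111]: (1 XOR 1) -> 0
  row 16 [10000]: (0 XOR 0) -> 0
  row 17 [10001]: (0 XOR 0) -> 0
  row 18 [10010]: (0 XOR 0) -> 0
  row 19 [10011]: (0 XOR 0) -> 0
  row 20 [10100]: (1 XOR 0) -> 1
  row 21 [10101]: (1 XOR 0) -> 1
  row 22 [10110]: (1 XOR 0) -> 1
  row 23 [10111]: (1 XOR 0) -> 1
  row 24 [11000]: (0 XOR 1) -> 1
  row 25 [11001]: (0 XOR 1) -> 1
  row 26 [11010]: (0 XOR 1) -> 1
  row 27 [11011]: (0 XOR 1) -> 1
  row 28 [11100]: (1 XOR 1) -> 0
  row 29 [11101]: (1 XOR 1) -> 0
  row 30 [11110]: (1 XOR 1) -> 0
  row 31 [11111]: (1 XOR 1) -> 0
Full result column, 8 rows per line (x1,x2 fixed per line; x3,x4,x5 runs 000..111 left to right):
  rows 0-7 [x1,x2=00]: 00001111  (ones: 4)
  rows 8-15 [x1,x2=01]: 11110000  (ones: 4)
  rows 16-23 [x1,x2=10]: 00001111  (ones: 4)
  rows 24-31 [x1,x2=11]: 11110000  (ones: 4)
Count of 1-rows = 4+4+4+4 = 16

16


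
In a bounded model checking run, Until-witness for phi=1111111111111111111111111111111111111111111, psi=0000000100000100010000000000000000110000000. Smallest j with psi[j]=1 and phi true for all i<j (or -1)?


(phi U psi) at 0: need smallest j with psi[j]=1 and phi[i]=1 for all i in [0,j).
Scan from step 0:
  step 0: phi=1, psi=0 -> continue
  step 1: phi=1, psi=0 -> continue
  step 2: phi=1, psi=0 -> continue
  step 3: phi=1, psi=0 -> continue
  step 7: psi=1 and phi held for [0,7) -> witness found
Witness step = 7

7


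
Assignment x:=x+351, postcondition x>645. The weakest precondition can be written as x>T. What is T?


Formula: wp(x:=E, P) = P[E/x] (substitute E for x in postcondition)
Step 1: Postcondition: x>645
Step 2: Substitute x+351 for x: x+351>645
Step 3: Solve for x: x > 645-351 = 294

294


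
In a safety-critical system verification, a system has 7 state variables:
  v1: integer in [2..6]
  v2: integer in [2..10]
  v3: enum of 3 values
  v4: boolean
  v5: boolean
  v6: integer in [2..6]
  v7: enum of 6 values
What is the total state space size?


State space = product of domain sizes of all variables.
Domain sizes:
  v1 (integer in [2..6]): 5
  v2 (integer in [2..10]): 9
  v3 (enum of 3 values): 3
  v4 (boolean): 2
  v5 (boolean): 2
  v6 (integer in [2..6]): 5
  v7 (enum of 6 values): 6
Product = 5 * 9 * 3 * 2 * 2 * 5 * 6 = 16200

16200


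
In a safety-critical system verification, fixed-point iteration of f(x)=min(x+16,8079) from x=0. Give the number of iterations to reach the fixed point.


Step 1: x=0, cap=8079, increment=16
Step 2: x grows by 16 each step until capped at 8079; fixed point is x=8079
Step 3: iterations = ceil(8079/16) = 505

505


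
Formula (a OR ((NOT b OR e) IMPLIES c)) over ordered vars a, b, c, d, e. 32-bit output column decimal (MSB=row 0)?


Formula: (a OR ((NOT b OR e) IMPLIES c)) over a, b, c, d, e (32 rows)
Evaluate each row (bits = a,b,c,d,e, MSB first):
  row 0 [00000]: (0 OR ((NOT 0 OR 0) IMPLIES 0)) -> 0
  row 1 [00001]: (0 OR ((NOT 0 OR 1) IMPLIES 0)) -> 0
  row 2 [00010]: (0 OR ((NOT 0 OR 0) IMPLIES 0)) -> 0
  row 3 [00011]: (0 OR ((NOT 0 OR 1) IMPLIES 0)) -> 0
  row 4 [00100]: (0 OR ((NOT 0 OR 0) IMPLIES 1)) -> 1
  row 5 [00101]: (0 OR ((NOT 0 OR 1) IMPLIES 1)) -> 1
  row 6 [00110]: (0 OR ((NOT 0 OR 0) IMPLIES 1)) -> 1
  row 7 [00111]: (0 OR ((NOT 0 OR 1) IMPLIES 1)) -> 1
  row 8 [01000]: (0 OR ((NOT 1 OR 0) IMPLIES 0)) -> 1
  row 9 [01001]: (0 OR ((NOT 1 OR 1) IMPLIES 0)) -> 0
  row 10 [01010]: (0 OR ((NOT 1 OR 0) IMPLIES 0)) -> 1
  row 11 [01011]: (0 OR ((NOT 1 OR 1) IMPLIES 0)) -> 0
  row 12 [01100]: (0 OR ((NOT 1 OR 0) IMPLIES 1)) -> 1
  row 13 [01101]: (0 OR ((NOT 1 OR 1) IMPLIES 1)) -> 1
  row 14 [01110]: (0 OR ((NOT 1 OR 0) IMPLIES 1)) -> 1
  row 15 [01111]: (0 OR ((NOT 1 OR 1) IMPLIES 1)) -> 1
  row 16 [10000]: (1 OR ((NOT 0 OR 0) IMPLIES 0)) -> 1
  row 17 [10001]: (1 OR ((NOT 0 OR 1) IMPLIES 0)) -> 1
  row 18 [10010]: (1 OR ((NOT 0 OR 0) IMPLIES 0)) -> 1
  row 19 [10011]: (1 OR ((NOT 0 OR 1) IMPLIES 0)) -> 1
  row 20 [10100]: (1 OR ((NOT 0 OR 0) IMPLIES 1)) -> 1
  row 21 [10101]: (1 OR ((NOT 0 OR 1) IMPLIES 1)) -> 1
  row 22 [10110]: (1 OR ((NOT 0 OR 0) IMPLIES 1)) -> 1
  row 23 [10111]: (1 OR ((NOT 0 OR 1) IMPLIES 1)) -> 1
  row 24 [11000]: (1 OR ((NOT 1 OR 0) IMPLIES 0)) -> 1
  row 25 [11001]: (1 OR ((NOT 1 OR 1) IMPLIES 0)) -> 1
  row 26 [11010]: (1 OR ((NOT 1 OR 0) IMPLIES 0)) -> 1
  row 27 [11011]: (1 OR ((NOT 1 OR 1) IMPLIES 0)) -> 1
  row 28 [11100]: (1 OR ((NOT 1 OR 0) IMPLIES 1)) -> 1
  row 29 [11101]: (1 OR ((NOT 1 OR 1) IMPLIES 1)) -> 1
  row 30 [11110]: (1 OR ((NOT 1 OR 0) IMPLIES 1)) -> 1
  row 31 [11111]: (1 OR ((NOT 1 OR 1) IMPLIES 1)) -> 1
Full result column, 4 rows per line (a,b,c fixed per line; d,e runs 00..11 left to right):
  rows 0-3 [a,b,c=000]: 0000  = hex 0
  rows 4-7 [a,b,c=001]: 1111  = hex F
  rows 8-11 [a,b,c=010]: 1010  = hex A
  rows 12-15 [a,b,c=011]: 1111  = hex F
  rows 16-19 [a,b,c=100]: 1111  = hex F
  rows 20-23 [a,b,c=101]: 1111  = hex F
  rows 24-27 [a,b,c=110]: 1111  = hex F
  rows 28-31 [a,b,c=111]: 1111  = hex F
Output column (row 0 .. row 31) = 00001111101011111111111111111111
Output column grouped in 4s = 0000 1111 1010 1111 1111 1111 1111 1111 = 0x0FAFFFFF
Convert to decimal digit by digit (value = value*16 + digit):
  0 -> 0
  0*16 + 15 (F) = 15
  15*16 + 10 (A) = 250
  250*16 + 15 (F) = 4015
  4015*16 + 15 (F) = 64255
  64255*16 + 15 (F) = 1028095
  1028095*16 + 15 (F) = 16449535
  16449535*16 + 15 (F) = 263192575
Decimal = 263192575

263192575


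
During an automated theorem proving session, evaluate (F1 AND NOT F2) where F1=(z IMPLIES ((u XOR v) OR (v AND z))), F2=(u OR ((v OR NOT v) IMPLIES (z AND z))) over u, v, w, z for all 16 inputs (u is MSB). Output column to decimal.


F1 = (z IMPLIES ((u XOR v) OR (v AND z)))
F2 = (u OR ((v OR NOT v) IMPLIES (z AND z)))
Counterexample to F1=>F2 is where F1=1 and F2=0.
Evaluate each row (bits = u,v,w,z, MSB first):
  row 0 [0000]: F1=1 F2=0 -> F1&~F2 -> 1
  row 1 [0001]: F1=0 F2=1 -> F1&~F2 -> 0
  row 2 [0010]: F1=1 F2=0 -> F1&~F2 -> 1
  row 3 [0011]: F1=0 F2=1 -> F1&~F2 -> 0
  row 4 [0100]: F1=1 F2=0 -> F1&~F2 -> 1
  row 5 [0101]: F1=1 F2=1 -> F1&~F2 -> 0
  row 6 [0110]: F1=1 F2=0 -> F1&~F2 -> 1
  row 7 [0111]: F1=1 F2=1 -> F1&~F2 -> 0
  row 8 [1000]: F1=1 F2=1 -> F1&~F2 -> 0
  row 9 [1001]: F1=1 F2=1 -> F1&~F2 -> 0
  row 10 [1010]: F1=1 F2=1 -> F1&~F2 -> 0
  row 11 [1011]: F1=1 F2=1 -> F1&~F2 -> 0
  row 12 [1100]: F1=1 F2=1 -> F1&~F2 -> 0
  row 13 [1101]: F1=1 F2=1 -> F1&~F2 -> 0
  row 14 [1110]: F1=1 F2=1 -> F1&~F2 -> 0
  row 15 [1111]: F1=1 F2=1 -> F1&~F2 -> 0
Full result column, 4 rows per line (u,v fixed per line; w,z runs 00..11 left to right):
  rows 0-3 [u,v=00]: 1010  = hex A
  rows 4-7 [u,v=01]: 1010  = hex A
  rows 8-11 [u,v=10]: 0000  = hex 0
  rows 12-15 [u,v=11]: 0000  = hex 0
Counterexample vector (row 0 .. row 15) = 1010101000000000
Output column grouped in 4s = 1010 1010 0000 0000 = 0xAA00
Convert to decimal digit by digit (value = value*16 + digit):
  A -> 10
  10*16 + 10 (A) = 170
  170*16 + 0 = 2720
  2720*16 + 0 = 43520
Decimal = 43520

43520
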